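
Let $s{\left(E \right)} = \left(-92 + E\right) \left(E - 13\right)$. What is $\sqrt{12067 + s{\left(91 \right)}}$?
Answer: $\sqrt{11989} \approx 109.49$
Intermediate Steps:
$s{\left(E \right)} = \left(-92 + E\right) \left(-13 + E\right)$
$\sqrt{12067 + s{\left(91 \right)}} = \sqrt{12067 + \left(1196 + 91^{2} - 9555\right)} = \sqrt{12067 + \left(1196 + 8281 - 9555\right)} = \sqrt{12067 - 78} = \sqrt{11989}$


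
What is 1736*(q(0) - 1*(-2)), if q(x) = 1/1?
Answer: 5208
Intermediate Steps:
q(x) = 1
1736*(q(0) - 1*(-2)) = 1736*(1 - 1*(-2)) = 1736*(1 + 2) = 1736*3 = 5208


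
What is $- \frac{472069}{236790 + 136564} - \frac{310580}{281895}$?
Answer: $- \frac{49806035215}{21049325166} \approx -2.3662$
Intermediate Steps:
$- \frac{472069}{236790 + 136564} - \frac{310580}{281895} = - \frac{472069}{373354} - \frac{62116}{56379} = - \frac{49806035215}{21049325166}$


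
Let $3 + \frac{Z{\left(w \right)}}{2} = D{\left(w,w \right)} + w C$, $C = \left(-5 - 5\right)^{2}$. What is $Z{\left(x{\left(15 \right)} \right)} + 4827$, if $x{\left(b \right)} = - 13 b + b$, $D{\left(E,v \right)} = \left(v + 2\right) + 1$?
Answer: $-31533$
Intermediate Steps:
$D{\left(E,v \right)} = 3 + v$ ($D{\left(E,v \right)} = \left(2 + v\right) + 1 = 3 + v$)
$x{\left(b \right)} = - 12 b$
$C = 100$ ($C = \left(-10\right)^{2} = 100$)
$Z{\left(w \right)} = 202 w$ ($Z{\left(w \right)} = -6 + 2 \left(\left(3 + w\right) + w 100\right) = -6 + 2 \left(\left(3 + w\right) + 100 w\right) = -6 + 2 \left(3 + 101 w\right) = -6 + \left(6 + 202 w\right) = 202 w$)
$Z{\left(x{\left(15 \right)} \right)} + 4827 = 202 \left(\left(-12\right) 15\right) + 4827 = 202 \left(-180\right) + 4827 = -36360 + 4827 = -31533$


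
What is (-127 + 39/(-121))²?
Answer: 237344836/14641 ≈ 16211.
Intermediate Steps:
(-127 + 39/(-121))² = (-127 + 39*(-1/121))² = (-127 - 39/121)² = (-15406/121)² = 237344836/14641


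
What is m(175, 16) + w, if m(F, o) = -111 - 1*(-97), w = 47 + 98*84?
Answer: 8265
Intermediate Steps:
w = 8279 (w = 47 + 8232 = 8279)
m(F, o) = -14 (m(F, o) = -111 + 97 = -14)
m(175, 16) + w = -14 + 8279 = 8265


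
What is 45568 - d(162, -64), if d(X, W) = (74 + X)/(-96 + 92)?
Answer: 45627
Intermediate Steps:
d(X, W) = -37/2 - X/4 (d(X, W) = (74 + X)/(-4) = (74 + X)*(-1/4) = -37/2 - X/4)
45568 - d(162, -64) = 45568 - (-37/2 - 1/4*162) = 45568 - (-37/2 - 81/2) = 45568 - 1*(-59) = 45568 + 59 = 45627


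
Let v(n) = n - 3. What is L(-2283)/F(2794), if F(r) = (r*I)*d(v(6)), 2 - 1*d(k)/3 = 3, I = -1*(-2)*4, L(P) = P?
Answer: 761/22352 ≈ 0.034046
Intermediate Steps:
v(n) = -3 + n
I = 8 (I = 2*4 = 8)
d(k) = -3 (d(k) = 6 - 3*3 = 6 - 9 = -3)
F(r) = -24*r (F(r) = (r*8)*(-3) = (8*r)*(-3) = -24*r)
L(-2283)/F(2794) = -2283/((-24*2794)) = -2283/(-67056) = -2283*(-1/67056) = 761/22352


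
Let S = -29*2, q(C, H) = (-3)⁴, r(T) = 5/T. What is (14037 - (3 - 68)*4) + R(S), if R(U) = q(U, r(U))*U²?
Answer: 286781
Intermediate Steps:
q(C, H) = 81
S = -58
R(U) = 81*U²
(14037 - (3 - 68)*4) + R(S) = (14037 - (3 - 68)*4) + 81*(-58)² = (14037 - (-65)*4) + 81*3364 = (14037 - 1*(-260)) + 272484 = (14037 + 260) + 272484 = 14297 + 272484 = 286781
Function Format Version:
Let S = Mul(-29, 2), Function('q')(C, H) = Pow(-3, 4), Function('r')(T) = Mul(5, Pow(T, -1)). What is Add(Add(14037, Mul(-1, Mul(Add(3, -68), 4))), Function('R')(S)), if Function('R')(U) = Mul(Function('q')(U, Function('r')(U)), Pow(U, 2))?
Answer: 286781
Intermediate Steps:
Function('q')(C, H) = 81
S = -58
Function('R')(U) = Mul(81, Pow(U, 2))
Add(Add(14037, Mul(-1, Mul(Add(3, -68), 4))), Function('R')(S)) = Add(Add(14037, Mul(-1, Mul(Add(3, -68), 4))), Mul(81, Pow(-58, 2))) = Add(Add(14037, Mul(-1, Mul(-65, 4))), Mul(81, 3364)) = Add(Add(14037, Mul(-1, -260)), 272484) = Add(Add(14037, 260), 272484) = Add(14297, 272484) = 286781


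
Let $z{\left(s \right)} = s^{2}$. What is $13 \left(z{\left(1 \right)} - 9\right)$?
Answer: $-104$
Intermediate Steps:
$13 \left(z{\left(1 \right)} - 9\right) = 13 \left(1^{2} - 9\right) = 13 \left(1 - 9\right) = 13 \left(-8\right) = -104$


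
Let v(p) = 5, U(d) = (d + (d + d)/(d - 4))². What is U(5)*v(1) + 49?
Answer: 1174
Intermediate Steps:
U(d) = (d + 2*d/(-4 + d))² (U(d) = (d + (2*d)/(-4 + d))² = (d + 2*d/(-4 + d))²)
U(5)*v(1) + 49 = (5²*(-2 + 5)²/(-4 + 5)²)*5 + 49 = (25*3²/1²)*5 + 49 = (25*1*9)*5 + 49 = 225*5 + 49 = 1125 + 49 = 1174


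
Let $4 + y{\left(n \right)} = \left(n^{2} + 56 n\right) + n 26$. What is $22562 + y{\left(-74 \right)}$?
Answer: $21966$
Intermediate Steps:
$y{\left(n \right)} = -4 + n^{2} + 82 n$ ($y{\left(n \right)} = -4 + \left(\left(n^{2} + 56 n\right) + n 26\right) = -4 + \left(\left(n^{2} + 56 n\right) + 26 n\right) = -4 + \left(n^{2} + 82 n\right) = -4 + n^{2} + 82 n$)
$22562 + y{\left(-74 \right)} = 22562 + \left(-4 + \left(-74\right)^{2} + 82 \left(-74\right)\right) = 22562 - 596 = 21966$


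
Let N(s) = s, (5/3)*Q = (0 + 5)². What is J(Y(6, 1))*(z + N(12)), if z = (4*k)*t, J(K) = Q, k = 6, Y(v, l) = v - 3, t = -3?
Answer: -900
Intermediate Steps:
Y(v, l) = -3 + v
Q = 15 (Q = 3*(0 + 5)²/5 = (⅗)*5² = (⅗)*25 = 15)
J(K) = 15
z = -72 (z = (4*6)*(-3) = 24*(-3) = -72)
J(Y(6, 1))*(z + N(12)) = 15*(-72 + 12) = 15*(-60) = -900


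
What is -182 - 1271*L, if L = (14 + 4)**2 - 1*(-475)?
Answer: -1015711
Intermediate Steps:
L = 799 (L = 18**2 + 475 = 324 + 475 = 799)
-182 - 1271*L = -182 - 1271*799 = -182 - 1015529 = -1015711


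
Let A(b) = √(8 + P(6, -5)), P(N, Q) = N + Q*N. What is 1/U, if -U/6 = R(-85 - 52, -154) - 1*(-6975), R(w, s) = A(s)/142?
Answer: -11720325/490495601258 + 71*I/735743401887 ≈ -2.3895e-5 + 9.6501e-11*I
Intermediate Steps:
P(N, Q) = N + N*Q
A(b) = 4*I (A(b) = √(8 + 6*(1 - 5)) = √(8 + 6*(-4)) = √(8 - 24) = √(-16) = 4*I)
R(w, s) = 2*I/71 (R(w, s) = (4*I)/142 = (4*I)*(1/142) = 2*I/71)
U = -41850 - 12*I/71 (U = -6*(2*I/71 - 1*(-6975)) = -6*(2*I/71 + 6975) = -6*(6975 + 2*I/71) = -41850 - 12*I/71 ≈ -41850.0 - 0.16901*I)
1/U = 1/(-41850 - 12*I/71) = 5041*(-41850 + 12*I/71)/8828920822644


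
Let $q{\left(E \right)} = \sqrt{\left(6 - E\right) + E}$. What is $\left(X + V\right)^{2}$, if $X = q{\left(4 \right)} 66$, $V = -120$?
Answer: $40536 - 15840 \sqrt{6} \approx 1736.1$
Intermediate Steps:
$q{\left(E \right)} = \sqrt{6}$
$X = 66 \sqrt{6}$ ($X = \sqrt{6} \cdot 66 = 66 \sqrt{6} \approx 161.67$)
$\left(X + V\right)^{2} = \left(66 \sqrt{6} - 120\right)^{2} = \left(-120 + 66 \sqrt{6}\right)^{2}$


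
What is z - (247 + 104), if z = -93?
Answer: -444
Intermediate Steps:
z - (247 + 104) = -93 - (247 + 104) = -93 - 1*351 = -93 - 351 = -444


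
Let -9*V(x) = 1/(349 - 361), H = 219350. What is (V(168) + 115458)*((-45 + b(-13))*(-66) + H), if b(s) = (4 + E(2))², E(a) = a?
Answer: 685646002490/27 ≈ 2.5394e+10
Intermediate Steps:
V(x) = 1/108 (V(x) = -1/(9*(349 - 361)) = -⅑/(-12) = -⅑*(-1/12) = 1/108)
b(s) = 36 (b(s) = (4 + 2)² = 6² = 36)
(V(168) + 115458)*((-45 + b(-13))*(-66) + H) = (1/108 + 115458)*((-45 + 36)*(-66) + 219350) = 12469465*(-9*(-66) + 219350)/108 = 12469465*(594 + 219350)/108 = (12469465/108)*219944 = 685646002490/27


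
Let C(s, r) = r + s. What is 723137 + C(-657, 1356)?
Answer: 723836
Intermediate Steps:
723137 + C(-657, 1356) = 723137 + (1356 - 657) = 723137 + 699 = 723836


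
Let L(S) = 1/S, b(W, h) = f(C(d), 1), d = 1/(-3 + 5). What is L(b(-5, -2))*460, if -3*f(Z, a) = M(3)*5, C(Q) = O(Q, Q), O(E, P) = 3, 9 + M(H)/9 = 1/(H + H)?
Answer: 184/53 ≈ 3.4717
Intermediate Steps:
d = ½ (d = 1/2 = ½ ≈ 0.50000)
M(H) = -81 + 9/(2*H) (M(H) = -81 + 9/(H + H) = -81 + 9/((2*H)) = -81 + 9*(1/(2*H)) = -81 + 9/(2*H))
C(Q) = 3
f(Z, a) = 265/2 (f(Z, a) = -(-81 + (9/2)/3)*5/3 = -(-81 + (9/2)*(⅓))*5/3 = -(-81 + 3/2)*5/3 = -(-53)*5/2 = -⅓*(-795/2) = 265/2)
b(W, h) = 265/2
L(b(-5, -2))*460 = 460/(265/2) = (2/265)*460 = 184/53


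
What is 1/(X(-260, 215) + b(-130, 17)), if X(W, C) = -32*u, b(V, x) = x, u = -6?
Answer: 1/209 ≈ 0.0047847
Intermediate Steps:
X(W, C) = 192 (X(W, C) = -32*(-6) = 192)
1/(X(-260, 215) + b(-130, 17)) = 1/(192 + 17) = 1/209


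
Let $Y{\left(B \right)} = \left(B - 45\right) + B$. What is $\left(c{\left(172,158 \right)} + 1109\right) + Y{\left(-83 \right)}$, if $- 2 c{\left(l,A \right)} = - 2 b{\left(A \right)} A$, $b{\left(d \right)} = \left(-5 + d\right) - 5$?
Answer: $24282$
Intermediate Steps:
$Y{\left(B \right)} = -45 + 2 B$ ($Y{\left(B \right)} = \left(-45 + B\right) + B = -45 + 2 B$)
$b{\left(d \right)} = -10 + d$
$c{\left(l,A \right)} = - \frac{A \left(20 - 2 A\right)}{2}$ ($c{\left(l,A \right)} = - \frac{- 2 \left(-10 + A\right) A}{2} = - \frac{\left(20 - 2 A\right) A}{2} = - \frac{A \left(20 - 2 A\right)}{2}$)
$\left(c{\left(172,158 \right)} + 1109\right) + Y{\left(-83 \right)} = \left(158 \left(-10 + 158\right) + 1109\right) + \left(-45 + 2 \left(-83\right)\right) = \left(158 \cdot 148 + 1109\right) - 211 = \left(23384 + 1109\right) - 211 = 24493 - 211 = 24282$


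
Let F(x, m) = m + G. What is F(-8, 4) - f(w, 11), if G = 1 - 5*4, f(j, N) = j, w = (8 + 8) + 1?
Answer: -32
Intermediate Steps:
w = 17 (w = 16 + 1 = 17)
G = -19 (G = 1 - 20 = -19)
F(x, m) = -19 + m (F(x, m) = m - 19 = -19 + m)
F(-8, 4) - f(w, 11) = (-19 + 4) - 1*17 = -15 - 17 = -32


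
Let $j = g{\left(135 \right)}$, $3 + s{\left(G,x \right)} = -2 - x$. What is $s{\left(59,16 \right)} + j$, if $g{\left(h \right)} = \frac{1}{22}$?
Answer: $- \frac{461}{22} \approx -20.955$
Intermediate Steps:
$s{\left(G,x \right)} = -5 - x$ ($s{\left(G,x \right)} = -3 - \left(2 + x\right) = -5 - x$)
$g{\left(h \right)} = \frac{1}{22}$
$j = \frac{1}{22} \approx 0.045455$
$s{\left(59,16 \right)} + j = \left(-5 - 16\right) + \frac{1}{22} = -21 + \frac{1}{22} = - \frac{461}{22}$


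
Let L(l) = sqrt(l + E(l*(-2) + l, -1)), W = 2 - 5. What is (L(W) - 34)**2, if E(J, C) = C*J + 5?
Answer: (34 - I)**2 ≈ 1155.0 - 68.0*I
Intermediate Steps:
W = -3
E(J, C) = 5 + C*J
L(l) = sqrt(5 + 2*l) (L(l) = sqrt(l + (5 - (l*(-2) + l))) = sqrt(l + (5 - (-2*l + l))) = sqrt(l + (5 - (-1)*l)) = sqrt(l + (5 + l)) = sqrt(5 + 2*l))
(L(W) - 34)**2 = (sqrt(5 + 2*(-3)) - 34)**2 = (sqrt(5 - 6) - 34)**2 = (sqrt(-1) - 34)**2 = (I - 34)**2 = (-34 + I)**2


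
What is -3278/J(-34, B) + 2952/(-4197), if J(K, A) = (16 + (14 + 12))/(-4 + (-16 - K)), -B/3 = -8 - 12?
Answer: -4588874/4197 ≈ -1093.4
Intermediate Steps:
B = 60 (B = -3*(-8 - 12) = -3*(-20) = 60)
J(K, A) = 42/(-20 - K) (J(K, A) = (16 + 26)/(-20 - K) = 42/(-20 - K))
-3278/J(-34, B) + 2952/(-4197) = -3278/((-42/(20 - 34))) + 2952/(-4197) = -3278/((-42/(-14))) + 2952*(-1/4197) = -3278/((-42*(-1/14))) - 984/1399 = -3278/3 - 984/1399 = -4588874/4197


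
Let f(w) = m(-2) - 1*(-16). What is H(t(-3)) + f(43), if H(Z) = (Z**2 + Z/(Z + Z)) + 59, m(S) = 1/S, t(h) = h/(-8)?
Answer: 4809/64 ≈ 75.141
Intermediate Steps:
t(h) = -h/8 (t(h) = h*(-1/8) = -h/8)
m(S) = 1/S
H(Z) = 119/2 + Z**2 (H(Z) = (Z**2 + Z/((2*Z))) + 59 = (Z**2 + (1/(2*Z))*Z) + 59 = (Z**2 + 1/2) + 59 = (1/2 + Z**2) + 59 = 119/2 + Z**2)
f(w) = 31/2 (f(w) = 1/(-2) - 1*(-16) = -1/2 + 16 = 31/2)
H(t(-3)) + f(43) = (119/2 + (-1/8*(-3))**2) + 31/2 = (119/2 + (3/8)**2) + 31/2 = (119/2 + 9/64) + 31/2 = 3817/64 + 31/2 = 4809/64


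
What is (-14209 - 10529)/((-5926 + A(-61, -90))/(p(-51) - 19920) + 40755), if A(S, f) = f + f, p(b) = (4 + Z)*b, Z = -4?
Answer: -35198640/57988979 ≈ -0.60699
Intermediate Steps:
p(b) = 0 (p(b) = (4 - 4)*b = 0*b = 0)
A(S, f) = 2*f
(-14209 - 10529)/((-5926 + A(-61, -90))/(p(-51) - 19920) + 40755) = (-14209 - 10529)/((-5926 + 2*(-90))/(0 - 19920) + 40755) = -24738/((-5926 - 180)/(-19920) + 40755) = -24738/(-6106*(-1/19920) + 40755) = -24738/(3053/9960 + 40755) = -24738/405922853/9960 = -24738*9960/405922853 = -35198640/57988979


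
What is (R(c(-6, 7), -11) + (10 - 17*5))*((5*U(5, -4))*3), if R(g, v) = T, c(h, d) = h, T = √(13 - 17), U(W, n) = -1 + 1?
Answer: 0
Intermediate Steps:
U(W, n) = 0
T = 2*I (T = √(-4) = 2*I ≈ 2.0*I)
R(g, v) = 2*I
(R(c(-6, 7), -11) + (10 - 17*5))*((5*U(5, -4))*3) = (2*I + (10 - 17*5))*((5*0)*3) = (2*I + (10 - 85))*(0*3) = (2*I - 75)*0 = (-75 + 2*I)*0 = 0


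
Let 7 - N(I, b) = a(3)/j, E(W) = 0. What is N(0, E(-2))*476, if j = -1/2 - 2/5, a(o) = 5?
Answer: 53788/9 ≈ 5976.4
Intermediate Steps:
j = -9/10 (j = -1*½ - 2*⅕ = -½ - ⅖ = -9/10 ≈ -0.90000)
N(I, b) = 113/9 (N(I, b) = 7 - 5/(-9/10) = 7 - 5*(-10)/9 = 7 - 1*(-50/9) = 7 + 50/9 = 113/9)
N(0, E(-2))*476 = (113/9)*476 = 53788/9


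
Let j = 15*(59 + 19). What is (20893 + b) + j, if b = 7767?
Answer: 29830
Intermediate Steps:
j = 1170 (j = 15*78 = 1170)
(20893 + b) + j = (20893 + 7767) + 1170 = 28660 + 1170 = 29830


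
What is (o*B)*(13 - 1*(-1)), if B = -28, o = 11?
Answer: -4312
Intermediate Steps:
(o*B)*(13 - 1*(-1)) = (11*(-28))*(13 - 1*(-1)) = -308*(13 + 1) = -308*14 = -4312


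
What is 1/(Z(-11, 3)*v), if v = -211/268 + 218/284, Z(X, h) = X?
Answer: 19028/4125 ≈ 4.6128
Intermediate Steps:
v = -375/19028 (v = -211*1/268 + 218*(1/284) = -211/268 + 109/142 = -375/19028 ≈ -0.019708)
1/(Z(-11, 3)*v) = 1/(-11*(-375/19028)) = 1/(4125/19028) = 19028/4125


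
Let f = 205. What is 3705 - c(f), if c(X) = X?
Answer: 3500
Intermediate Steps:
3705 - c(f) = 3705 - 1*205 = 3705 - 205 = 3500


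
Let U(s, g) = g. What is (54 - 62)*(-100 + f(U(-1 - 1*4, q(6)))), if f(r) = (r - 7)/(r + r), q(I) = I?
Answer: 2402/3 ≈ 800.67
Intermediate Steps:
f(r) = (-7 + r)/(2*r) (f(r) = (-7 + r)/((2*r)) = (-7 + r)*(1/(2*r)) = (-7 + r)/(2*r))
(54 - 62)*(-100 + f(U(-1 - 1*4, q(6)))) = (54 - 62)*(-100 + (½)*(-7 + 6)/6) = -8*(-100 + (½)*(⅙)*(-1)) = -8*(-100 - 1/12) = -8*(-1201/12) = 2402/3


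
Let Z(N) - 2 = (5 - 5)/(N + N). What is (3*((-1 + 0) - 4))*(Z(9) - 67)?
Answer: 975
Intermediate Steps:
Z(N) = 2 (Z(N) = 2 + (5 - 5)/(N + N) = 2 + 0/((2*N)) = 2 + 0*(1/(2*N)) = 2 + 0 = 2)
(3*((-1 + 0) - 4))*(Z(9) - 67) = (3*((-1 + 0) - 4))*(2 - 67) = (3*(-1 - 4))*(-65) = (3*(-5))*(-65) = -15*(-65) = 975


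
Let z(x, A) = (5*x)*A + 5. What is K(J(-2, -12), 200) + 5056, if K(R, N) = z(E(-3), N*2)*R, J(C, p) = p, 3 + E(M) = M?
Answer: 148996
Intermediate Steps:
E(M) = -3 + M
z(x, A) = 5 + 5*A*x (z(x, A) = 5*A*x + 5 = 5 + 5*A*x)
K(R, N) = R*(5 - 60*N) (K(R, N) = (5 + 5*(N*2)*(-3 - 3))*R = (5 + 5*(2*N)*(-6))*R = (5 - 60*N)*R = R*(5 - 60*N))
K(J(-2, -12), 200) + 5056 = 5*(-12)*(1 - 12*200) + 5056 = 5*(-12)*(1 - 2400) + 5056 = 5*(-12)*(-2399) + 5056 = 143940 + 5056 = 148996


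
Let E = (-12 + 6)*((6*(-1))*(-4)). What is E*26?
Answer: -3744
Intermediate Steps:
E = -144 (E = -(-36)*(-4) = -6*24 = -144)
E*26 = -144*26 = -3744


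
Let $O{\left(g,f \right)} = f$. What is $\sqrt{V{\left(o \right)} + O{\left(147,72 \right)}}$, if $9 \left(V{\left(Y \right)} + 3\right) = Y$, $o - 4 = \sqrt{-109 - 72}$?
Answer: $\frac{\sqrt{625 + i \sqrt{181}}}{3} \approx 8.3338 + 0.089686 i$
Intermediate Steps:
$o = 4 + i \sqrt{181}$ ($o = 4 + \sqrt{-109 - 72} = 4 + \sqrt{-181} = 4 + i \sqrt{181} \approx 4.0 + 13.454 i$)
$V{\left(Y \right)} = -3 + \frac{Y}{9}$
$\sqrt{V{\left(o \right)} + O{\left(147,72 \right)}} = \sqrt{\left(-3 + \frac{4 + i \sqrt{181}}{9}\right) + 72} = \sqrt{\left(-3 + \left(\frac{4}{9} + \frac{i \sqrt{181}}{9}\right)\right) + 72} = \sqrt{\left(- \frac{23}{9} + \frac{i \sqrt{181}}{9}\right) + 72} = \sqrt{\frac{625}{9} + \frac{i \sqrt{181}}{9}}$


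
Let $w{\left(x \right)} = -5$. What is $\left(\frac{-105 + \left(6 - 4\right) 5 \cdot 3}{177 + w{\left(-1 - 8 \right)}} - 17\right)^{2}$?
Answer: $\frac{8994001}{29584} \approx 304.02$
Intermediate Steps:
$\left(\frac{-105 + \left(6 - 4\right) 5 \cdot 3}{177 + w{\left(-1 - 8 \right)}} - 17\right)^{2} = \left(\frac{-105 + \left(6 - 4\right) 5 \cdot 3}{177 - 5} - 17\right)^{2} = \left(\frac{-105 + 2 \cdot 15}{172} - 17\right)^{2} = \left(\left(-105 + 30\right) \frac{1}{172} - 17\right)^{2} = \left(\left(-75\right) \frac{1}{172} - 17\right)^{2} = \left(- \frac{75}{172} - 17\right)^{2} = \left(- \frac{2999}{172}\right)^{2} = \frac{8994001}{29584}$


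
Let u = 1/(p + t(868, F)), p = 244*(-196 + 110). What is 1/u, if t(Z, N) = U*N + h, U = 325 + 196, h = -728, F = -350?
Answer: -204062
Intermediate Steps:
U = 521
p = -20984 (p = 244*(-86) = -20984)
t(Z, N) = -728 + 521*N (t(Z, N) = 521*N - 728 = -728 + 521*N)
u = -1/204062 (u = 1/(-20984 + (-728 + 521*(-350))) = 1/(-20984 + (-728 - 182350)) = 1/(-20984 - 183078) = 1/(-204062) = -1/204062 ≈ -4.9005e-6)
1/u = 1/(-1/204062) = -204062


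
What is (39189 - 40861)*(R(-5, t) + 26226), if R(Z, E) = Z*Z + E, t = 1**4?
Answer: -43893344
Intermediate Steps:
t = 1
R(Z, E) = E + Z**2 (R(Z, E) = Z**2 + E = E + Z**2)
(39189 - 40861)*(R(-5, t) + 26226) = (39189 - 40861)*((1 + (-5)**2) + 26226) = -1672*((1 + 25) + 26226) = -1672*(26 + 26226) = -1672*26252 = -43893344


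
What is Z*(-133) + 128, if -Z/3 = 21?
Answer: 8507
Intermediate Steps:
Z = -63 (Z = -3*21 = -63)
Z*(-133) + 128 = -63*(-133) + 128 = 8379 + 128 = 8507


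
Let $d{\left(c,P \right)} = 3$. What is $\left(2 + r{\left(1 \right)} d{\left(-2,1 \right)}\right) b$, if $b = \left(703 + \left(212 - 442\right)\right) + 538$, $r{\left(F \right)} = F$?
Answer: $5055$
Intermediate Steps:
$b = 1011$ ($b = \left(703 - 230\right) + 538 = 473 + 538 = 1011$)
$\left(2 + r{\left(1 \right)} d{\left(-2,1 \right)}\right) b = \left(2 + 1 \cdot 3\right) 1011 = \left(2 + 3\right) 1011 = 5 \cdot 1011 = 5055$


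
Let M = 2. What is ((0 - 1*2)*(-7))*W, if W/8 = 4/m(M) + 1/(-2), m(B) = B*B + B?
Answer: 56/3 ≈ 18.667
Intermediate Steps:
m(B) = B + B**2 (m(B) = B**2 + B = B + B**2)
W = 4/3 (W = 8*(4/((2*(1 + 2))) + 1/(-2)) = 8*(4/((2*3)) + 1*(-1/2)) = 8*(4/6 - 1/2) = 8*(4*(1/6) - 1/2) = 8*(2/3 - 1/2) = 8*(1/6) = 4/3 ≈ 1.3333)
((0 - 1*2)*(-7))*W = ((0 - 1*2)*(-7))*(4/3) = ((0 - 2)*(-7))*(4/3) = -2*(-7)*(4/3) = 14*(4/3) = 56/3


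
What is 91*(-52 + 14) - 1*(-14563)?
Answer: 11105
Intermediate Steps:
91*(-52 + 14) - 1*(-14563) = 91*(-38) + 14563 = -3458 + 14563 = 11105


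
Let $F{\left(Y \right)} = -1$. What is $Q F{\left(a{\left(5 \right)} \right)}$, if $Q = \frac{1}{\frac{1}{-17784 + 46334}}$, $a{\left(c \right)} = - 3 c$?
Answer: $-28550$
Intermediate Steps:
$Q = 28550$ ($Q = \frac{1}{\frac{1}{28550}} = 28550$)
$Q F{\left(a{\left(5 \right)} \right)} = 28550 \left(-1\right) = -28550$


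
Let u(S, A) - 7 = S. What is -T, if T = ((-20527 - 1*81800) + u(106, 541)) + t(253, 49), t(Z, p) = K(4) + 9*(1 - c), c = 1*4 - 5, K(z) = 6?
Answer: 102190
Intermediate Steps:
u(S, A) = 7 + S
c = -1 (c = 4 - 5 = -1)
t(Z, p) = 24 (t(Z, p) = 6 + 9*(1 - 1*(-1)) = 6 + 9*(1 + 1) = 6 + 9*2 = 6 + 18 = 24)
T = -102190 (T = ((-20527 - 1*81800) + (7 + 106)) + 24 = ((-20527 - 81800) + 113) + 24 = (-102327 + 113) + 24 = -102214 + 24 = -102190)
-T = -1*(-102190) = 102190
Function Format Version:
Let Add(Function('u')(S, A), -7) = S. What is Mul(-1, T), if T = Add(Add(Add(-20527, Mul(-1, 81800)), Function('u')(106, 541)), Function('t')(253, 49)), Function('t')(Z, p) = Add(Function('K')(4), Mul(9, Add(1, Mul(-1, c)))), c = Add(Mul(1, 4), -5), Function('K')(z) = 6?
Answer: 102190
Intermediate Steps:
Function('u')(S, A) = Add(7, S)
c = -1 (c = Add(4, -5) = -1)
Function('t')(Z, p) = 24 (Function('t')(Z, p) = Add(6, Mul(9, Add(1, Mul(-1, -1)))) = Add(6, Mul(9, Add(1, 1))) = Add(6, Mul(9, 2)) = Add(6, 18) = 24)
T = -102190 (T = Add(Add(Add(-20527, Mul(-1, 81800)), Add(7, 106)), 24) = Add(Add(Add(-20527, -81800), 113), 24) = Add(Add(-102327, 113), 24) = Add(-102214, 24) = -102190)
Mul(-1, T) = Mul(-1, -102190) = 102190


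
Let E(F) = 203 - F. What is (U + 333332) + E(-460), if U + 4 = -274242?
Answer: 59749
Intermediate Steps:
U = -274246 (U = -4 - 274242 = -274246)
(U + 333332) + E(-460) = (-274246 + 333332) + (203 - 1*(-460)) = 59086 + (203 + 460) = 59086 + 663 = 59749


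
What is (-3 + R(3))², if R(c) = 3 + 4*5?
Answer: 400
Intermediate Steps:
R(c) = 23 (R(c) = 3 + 20 = 23)
(-3 + R(3))² = (-3 + 23)² = 20² = 400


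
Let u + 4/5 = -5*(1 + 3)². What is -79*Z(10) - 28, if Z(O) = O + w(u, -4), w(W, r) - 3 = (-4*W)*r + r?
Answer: 506961/5 ≈ 1.0139e+5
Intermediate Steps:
u = -404/5 (u = -⅘ - 5*(1 + 3)² = -⅘ - 5*4² = -⅘ - 5*16 = -⅘ - 80 = -404/5 ≈ -80.800)
w(W, r) = 3 + r - 4*W*r (w(W, r) = 3 + ((-4*W)*r + r) = 3 + (-4*W*r + r) = 3 + (r - 4*W*r) = 3 + r - 4*W*r)
Z(O) = -6469/5 + O (Z(O) = O + (3 - 4 - 4*(-404/5)*(-4)) = O + (3 - 4 - 6464/5) = O - 6469/5 = -6469/5 + O)
-79*Z(10) - 28 = -79*(-6469/5 + 10) - 28 = -79*(-6419/5) - 28 = 507101/5 - 28 = 506961/5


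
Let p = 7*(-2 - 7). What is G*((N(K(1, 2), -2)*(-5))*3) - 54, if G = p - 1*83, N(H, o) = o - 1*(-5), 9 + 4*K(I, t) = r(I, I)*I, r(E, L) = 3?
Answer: 6516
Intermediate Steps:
K(I, t) = -9/4 + 3*I/4 (K(I, t) = -9/4 + (3*I)/4 = -9/4 + 3*I/4)
p = -63 (p = 7*(-9) = -63)
N(H, o) = 5 + o (N(H, o) = o + 5 = 5 + o)
G = -146 (G = -63 - 1*83 = -63 - 83 = -146)
G*((N(K(1, 2), -2)*(-5))*3) - 54 = -146*(5 - 2)*(-5)*3 - 54 = -146*3*(-5)*3 - 54 = -(-2190)*3 - 54 = -146*(-45) - 54 = 6570 - 54 = 6516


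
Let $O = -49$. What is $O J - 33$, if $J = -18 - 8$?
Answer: $1241$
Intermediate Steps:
$J = -26$ ($J = -18 - 8 = -26$)
$O J - 33 = \left(-49\right) \left(-26\right) - 33 = 1274 - 33 = 1241$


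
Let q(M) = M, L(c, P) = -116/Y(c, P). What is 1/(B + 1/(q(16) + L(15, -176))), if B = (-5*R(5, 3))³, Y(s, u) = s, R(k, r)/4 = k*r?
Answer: -124/3347999985 ≈ -3.7037e-8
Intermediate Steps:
R(k, r) = 4*k*r (R(k, r) = 4*(k*r) = 4*k*r)
L(c, P) = -116/c
B = -27000000 (B = (-20*5*3)³ = (-5*60)³ = (-300)³ = -27000000)
1/(B + 1/(q(16) + L(15, -176))) = 1/(-27000000 + 1/(16 - 116/15)) = 1/(-27000000 + 1/(124/15)) = 1/(-27000000 + 15/124) = 1/(-3347999985/124) = -124/3347999985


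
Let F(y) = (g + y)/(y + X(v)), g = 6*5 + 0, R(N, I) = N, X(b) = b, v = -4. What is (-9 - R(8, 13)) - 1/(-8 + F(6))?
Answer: -171/10 ≈ -17.100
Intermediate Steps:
g = 30 (g = 30 + 0 = 30)
F(y) = (30 + y)/(-4 + y) (F(y) = (30 + y)/(y - 4) = (30 + y)/(-4 + y))
(-9 - R(8, 13)) - 1/(-8 + F(6)) = (-9 - 1*8) - 1/(-8 + (30 + 6)/(-4 + 6)) = (-9 - 8) - 1/(-8 + 36/2) = -17 - 1/(-8 + (½)*36) = -17 - 1/(-8 + 18) = -17 - 1/10 = -17 - 1*⅒ = -17 - ⅒ = -171/10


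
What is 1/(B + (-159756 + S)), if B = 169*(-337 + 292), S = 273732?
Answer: 1/106371 ≈ 9.4011e-6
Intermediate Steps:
B = -7605 (B = 169*(-45) = -7605)
1/(B + (-159756 + S)) = 1/(-7605 + (-159756 + 273732)) = 1/(-7605 + 113976) = 1/106371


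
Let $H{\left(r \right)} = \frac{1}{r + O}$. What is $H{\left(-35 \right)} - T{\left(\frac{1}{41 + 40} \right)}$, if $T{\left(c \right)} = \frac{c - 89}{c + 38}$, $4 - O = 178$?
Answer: $\frac{1503393}{643511} \approx 2.3362$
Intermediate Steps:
$O = -174$ ($O = 4 - 178 = -174$)
$T{\left(c \right)} = \frac{-89 + c}{38 + c}$
$H{\left(r \right)} = \frac{1}{-174 + r}$ ($H{\left(r \right)} = \frac{1}{r - 174} = \frac{1}{-174 + r}$)
$H{\left(-35 \right)} - T{\left(\frac{1}{41 + 40} \right)} = \frac{1}{-174 - 35} - \frac{-89 + \frac{1}{41 + 40}}{38 + \frac{1}{41 + 40}} = \frac{1}{-209} - \frac{-89 + \frac{1}{81}}{38 + \frac{1}{81}} = - \frac{1}{209} - \frac{-89 + \frac{1}{81}}{38 + \frac{1}{81}} = - \frac{1}{209} - \frac{1}{\frac{3079}{81}} \left(- \frac{7208}{81}\right) = - \frac{1}{209} - \frac{81}{3079} \left(- \frac{7208}{81}\right) = - \frac{1}{209} - - \frac{7208}{3079} = - \frac{1}{209} + \frac{7208}{3079} = \frac{1503393}{643511}$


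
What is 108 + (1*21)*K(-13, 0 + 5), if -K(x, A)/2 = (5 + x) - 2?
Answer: 528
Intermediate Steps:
K(x, A) = -6 - 2*x (K(x, A) = -2*((5 + x) - 2) = -2*(3 + x) = -6 - 2*x)
108 + (1*21)*K(-13, 0 + 5) = 108 + (1*21)*(-6 - 2*(-13)) = 108 + 21*(-6 + 26) = 108 + 21*20 = 108 + 420 = 528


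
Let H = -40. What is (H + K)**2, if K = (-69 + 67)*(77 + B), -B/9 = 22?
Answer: 40804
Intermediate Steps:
B = -198 (B = -9*22 = -198)
K = 242 (K = (-69 + 67)*(77 - 198) = -2*(-121) = 242)
(H + K)**2 = (-40 + 242)**2 = 202**2 = 40804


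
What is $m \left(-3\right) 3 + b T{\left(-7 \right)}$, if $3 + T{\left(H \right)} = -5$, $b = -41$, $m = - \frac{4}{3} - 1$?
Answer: $349$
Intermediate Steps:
$m = - \frac{7}{3}$ ($m = \left(-4\right) \frac{1}{3} - 1 = - \frac{4}{3} - 1 = - \frac{7}{3} \approx -2.3333$)
$T{\left(H \right)} = -8$ ($T{\left(H \right)} = -3 - 5 = -8$)
$m \left(-3\right) 3 + b T{\left(-7 \right)} = \left(- \frac{7}{3}\right) \left(-3\right) 3 - -328 = 7 \cdot 3 + 328 = 21 + 328 = 349$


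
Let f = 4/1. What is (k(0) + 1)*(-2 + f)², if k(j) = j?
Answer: 4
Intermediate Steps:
f = 4 (f = 4*1 = 4)
(k(0) + 1)*(-2 + f)² = (0 + 1)*(-2 + 4)² = 1*2² = 1*4 = 4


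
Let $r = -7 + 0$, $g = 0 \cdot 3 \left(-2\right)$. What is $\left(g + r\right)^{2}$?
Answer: $49$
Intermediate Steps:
$g = 0$ ($g = 0 \left(-6\right) = 0$)
$r = -7$
$\left(g + r\right)^{2} = \left(0 - 7\right)^{2} = \left(-7\right)^{2} = 49$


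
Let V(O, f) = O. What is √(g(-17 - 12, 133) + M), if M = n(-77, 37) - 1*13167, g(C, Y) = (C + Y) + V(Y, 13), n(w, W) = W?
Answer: I*√12893 ≈ 113.55*I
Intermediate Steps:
g(C, Y) = C + 2*Y (g(C, Y) = (C + Y) + Y = C + 2*Y)
M = -13130 (M = 37 - 1*13167 = 37 - 13167 = -13130)
√(g(-17 - 12, 133) + M) = √(((-17 - 12) + 2*133) - 13130) = √((-29 + 266) - 13130) = √(237 - 13130) = √(-12893) = I*√12893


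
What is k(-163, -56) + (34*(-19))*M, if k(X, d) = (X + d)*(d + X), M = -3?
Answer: 49899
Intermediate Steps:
k(X, d) = (X + d)**2 (k(X, d) = (X + d)*(X + d) = (X + d)**2)
k(-163, -56) + (34*(-19))*M = (-163 - 56)**2 + (34*(-19))*(-3) = (-219)**2 - 646*(-3) = 47961 + 1938 = 49899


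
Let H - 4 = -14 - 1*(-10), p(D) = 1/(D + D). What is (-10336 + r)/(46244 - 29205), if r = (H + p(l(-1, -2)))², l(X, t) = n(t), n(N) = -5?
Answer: -1033599/1703900 ≈ -0.60661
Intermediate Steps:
l(X, t) = -5
p(D) = 1/(2*D)
H = 0 (H = 4 + (-14 - 1*(-10)) = 4 + (-14 + 10) = 4 - 4 = 0)
r = 1/100 (r = (0 + (½)/(-5))² = (0 + (½)*(-⅕))² = (0 - ⅒)² = (-⅒)² = 1/100 ≈ 0.010000)
(-10336 + r)/(46244 - 29205) = (-10336 + 1/100)/(46244 - 29205) = -1033599/100/17039 = -1033599/100*1/17039 = -1033599/1703900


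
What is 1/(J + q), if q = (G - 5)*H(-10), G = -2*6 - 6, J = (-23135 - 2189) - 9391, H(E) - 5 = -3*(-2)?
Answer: -1/34968 ≈ -2.8598e-5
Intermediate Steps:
H(E) = 11 (H(E) = 5 - 3*(-2) = 5 + 6 = 11)
J = -34715 (J = -25324 - 9391 = -34715)
G = -18 (G = -12 - 6 = -18)
q = -253 (q = (-18 - 5)*11 = -23*11 = -253)
1/(J + q) = 1/(-34715 - 253) = 1/(-34968) = -1/34968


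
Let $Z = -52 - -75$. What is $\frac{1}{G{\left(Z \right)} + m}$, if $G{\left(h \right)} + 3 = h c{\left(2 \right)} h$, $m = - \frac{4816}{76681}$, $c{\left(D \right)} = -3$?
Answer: $- \frac{76681}{121927606} \approx -0.00062891$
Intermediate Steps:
$Z = 23$ ($Z = -52 + 75 = 23$)
$m = - \frac{4816}{76681}$ ($m = \left(-4816\right) \frac{1}{76681} = - \frac{4816}{76681} \approx -0.062806$)
$G{\left(h \right)} = -3 - 3 h^{2}$ ($G{\left(h \right)} = -3 + h \left(-3\right) h = -3 + - 3 h h = -3 - 3 h^{2}$)
$\frac{1}{G{\left(Z \right)} + m} = \frac{1}{\left(-3 - 3 \cdot 23^{2}\right) - \frac{4816}{76681}} = \frac{1}{\left(-3 - 1587\right) - \frac{4816}{76681}} = \frac{1}{-1590 - \frac{4816}{76681}} = \frac{1}{- \frac{121927606}{76681}} = - \frac{76681}{121927606}$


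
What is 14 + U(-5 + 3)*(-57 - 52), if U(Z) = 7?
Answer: -749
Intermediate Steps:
14 + U(-5 + 3)*(-57 - 52) = 14 + 7*(-57 - 52) = 14 + 7*(-109) = 14 - 763 = -749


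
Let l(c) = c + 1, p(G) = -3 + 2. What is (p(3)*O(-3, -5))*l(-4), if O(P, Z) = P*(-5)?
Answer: 45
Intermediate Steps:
O(P, Z) = -5*P
p(G) = -1
l(c) = 1 + c
(p(3)*O(-3, -5))*l(-4) = (-(-5)*(-3))*(1 - 4) = -1*15*(-3) = -15*(-3) = 45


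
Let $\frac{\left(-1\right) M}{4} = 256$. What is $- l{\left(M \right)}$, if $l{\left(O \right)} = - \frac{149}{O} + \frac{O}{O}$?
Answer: $- \frac{1173}{1024} \approx -1.1455$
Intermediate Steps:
$M = -1024$ ($M = \left(-4\right) 256 = -1024$)
$l{\left(O \right)} = 1 - \frac{149}{O}$ ($l{\left(O \right)} = - \frac{149}{O} + 1 = 1 - \frac{149}{O}$)
$- l{\left(M \right)} = - \frac{-149 - 1024}{-1024} = - \frac{\left(-1\right) \left(-1173\right)}{1024} = \left(-1\right) \frac{1173}{1024} = - \frac{1173}{1024}$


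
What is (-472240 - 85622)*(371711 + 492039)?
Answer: -481853302500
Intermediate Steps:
(-472240 - 85622)*(371711 + 492039) = -557862*863750 = -481853302500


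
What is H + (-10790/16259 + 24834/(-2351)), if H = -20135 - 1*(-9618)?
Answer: -402440511249/38224909 ≈ -10528.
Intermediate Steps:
H = -10517 (H = -20135 + 9618 = -10517)
H + (-10790/16259 + 24834/(-2351)) = -10517 + (-10790/16259 + 24834/(-2351)) = -10517 + (-10790*1/16259 + 24834*(-1/2351)) = -10517 + (-10790/16259 - 24834/2351) = -10517 - 429143296/38224909 = -402440511249/38224909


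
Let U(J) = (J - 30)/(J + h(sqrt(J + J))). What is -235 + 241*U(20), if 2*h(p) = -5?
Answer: -2609/7 ≈ -372.71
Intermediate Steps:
h(p) = -5/2 (h(p) = (1/2)*(-5) = -5/2)
U(J) = (-30 + J)/(-5/2 + J) (U(J) = (J - 30)/(J - 5/2) = (-30 + J)/(-5/2 + J))
-235 + 241*U(20) = -235 + 241*(2*(-30 + 20)/(-5 + 2*20)) = -235 + 241*(2*(-10)/(-5 + 40)) = -235 + 241*(2*(-10)/35) = -235 + 241*(2*(1/35)*(-10)) = -235 + 241*(-4/7) = -235 - 964/7 = -2609/7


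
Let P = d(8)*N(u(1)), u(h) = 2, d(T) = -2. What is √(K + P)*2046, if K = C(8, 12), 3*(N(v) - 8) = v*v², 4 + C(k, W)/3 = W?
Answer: 1364*√6 ≈ 3341.1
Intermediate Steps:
C(k, W) = -12 + 3*W
N(v) = 8 + v³/3 (N(v) = 8 + (v*v²)/3 = 8 + v³/3)
K = 24 (K = -12 + 3*12 = -12 + 36 = 24)
P = -64/3 (P = -2*(8 + (⅓)*2³) = -2*(8 + (⅓)*8) = -2*(8 + 8/3) = -2*32/3 = -64/3 ≈ -21.333)
√(K + P)*2046 = √(24 - 64/3)*2046 = √(8/3)*2046 = (2*√6/3)*2046 = 1364*√6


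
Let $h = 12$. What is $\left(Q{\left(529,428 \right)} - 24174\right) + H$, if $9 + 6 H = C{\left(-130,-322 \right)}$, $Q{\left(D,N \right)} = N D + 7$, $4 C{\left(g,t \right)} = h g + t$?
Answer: $\frac{2425981}{12} \approx 2.0217 \cdot 10^{5}$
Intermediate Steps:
$C{\left(g,t \right)} = 3 g + \frac{t}{4}$ ($C{\left(g,t \right)} = \frac{12 g + t}{4} = \frac{t + 12 g}{4} = 3 g + \frac{t}{4}$)
$Q{\left(D,N \right)} = 7 + D N$ ($Q{\left(D,N \right)} = D N + 7 = 7 + D N$)
$H = - \frac{959}{12}$ ($H = - \frac{3}{2} + \frac{3 \left(-130\right) + \frac{1}{4} \left(-322\right)}{6} = - \frac{3}{2} + \frac{-390 - \frac{161}{2}}{6} = - \frac{3}{2} + \frac{1}{6} \left(- \frac{941}{2}\right) = - \frac{3}{2} - \frac{941}{12} = - \frac{959}{12} \approx -79.917$)
$\left(Q{\left(529,428 \right)} - 24174\right) + H = \left(\left(7 + 529 \cdot 428\right) - 24174\right) - \frac{959}{12} = \left(\left(7 + 226412\right) - 24174\right) - \frac{959}{12} = \left(226419 - 24174\right) - \frac{959}{12} = 202245 - \frac{959}{12} = \frac{2425981}{12}$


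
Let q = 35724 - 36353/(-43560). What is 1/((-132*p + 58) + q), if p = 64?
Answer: 43560/1190705393 ≈ 3.6583e-5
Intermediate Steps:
q = 1556173793/43560 (q = 35724 - 36353*(-1/43560) = 35724 + 36353/43560 = 1556173793/43560 ≈ 35725.)
1/((-132*p + 58) + q) = 1/((-132*64 + 58) + 1556173793/43560) = 1/((-8448 + 58) + 1556173793/43560) = 1/(-8390 + 1556173793/43560) = 1/(1190705393/43560) = 43560/1190705393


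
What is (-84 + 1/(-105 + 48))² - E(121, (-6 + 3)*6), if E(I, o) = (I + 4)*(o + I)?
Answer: -18896354/3249 ≈ -5816.1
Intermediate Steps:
E(I, o) = (4 + I)*(I + o)
(-84 + 1/(-105 + 48))² - E(121, (-6 + 3)*6) = (-84 + 1/(-105 + 48))² - (121² + 4*121 + 4*((-6 + 3)*6) + 121*((-6 + 3)*6)) = (-84 + 1/(-57))² - (14641 + 484 + 4*(-3*6) + 121*(-3*6)) = (-84 - 1/57)² - (14641 + 484 + 4*(-18) + 121*(-18)) = (-4789/57)² - (14641 + 484 - 72 - 2178) = 22934521/3249 - 1*12875 = 22934521/3249 - 12875 = -18896354/3249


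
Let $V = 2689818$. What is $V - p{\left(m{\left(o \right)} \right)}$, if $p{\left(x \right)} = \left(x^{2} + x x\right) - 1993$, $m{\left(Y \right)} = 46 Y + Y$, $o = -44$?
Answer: $-5861437$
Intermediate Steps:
$m{\left(Y \right)} = 47 Y$
$p{\left(x \right)} = -1993 + 2 x^{2}$ ($p{\left(x \right)} = \left(x^{2} + x^{2}\right) - 1993 = 2 x^{2} - 1993 = -1993 + 2 x^{2}$)
$V - p{\left(m{\left(o \right)} \right)} = 2689818 - \left(-1993 + 2 \left(47 \left(-44\right)\right)^{2}\right) = 2689818 - \left(-1993 + 2 \left(-2068\right)^{2}\right) = 2689818 - \left(-1993 + 2 \cdot 4276624\right) = 2689818 - \left(-1993 + 8553248\right) = 2689818 - 8551255 = -5861437$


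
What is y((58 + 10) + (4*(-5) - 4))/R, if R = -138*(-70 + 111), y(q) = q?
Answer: -22/2829 ≈ -0.0077766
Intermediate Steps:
R = -5658 (R = -138*41 = -5658)
y((58 + 10) + (4*(-5) - 4))/R = ((58 + 10) + (4*(-5) - 4))/(-5658) = (68 + (-20 - 4))*(-1/5658) = (68 - 24)*(-1/5658) = 44*(-1/5658) = -22/2829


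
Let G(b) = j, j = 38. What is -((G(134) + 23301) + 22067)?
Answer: -45406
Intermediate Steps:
G(b) = 38
-((G(134) + 23301) + 22067) = -((38 + 23301) + 22067) = -(23339 + 22067) = -1*45406 = -45406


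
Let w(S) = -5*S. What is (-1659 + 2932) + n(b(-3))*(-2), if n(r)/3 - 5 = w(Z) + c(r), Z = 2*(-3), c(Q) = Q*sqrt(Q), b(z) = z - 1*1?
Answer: 1063 + 48*I ≈ 1063.0 + 48.0*I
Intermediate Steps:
b(z) = -1 + z (b(z) = z - 1 = -1 + z)
c(Q) = Q**(3/2)
Z = -6
n(r) = 105 + 3*r**(3/2) (n(r) = 15 + 3*(-5*(-6) + r**(3/2)) = 15 + 3*(30 + r**(3/2)) = 15 + (90 + 3*r**(3/2)) = 105 + 3*r**(3/2))
(-1659 + 2932) + n(b(-3))*(-2) = (-1659 + 2932) + (105 + 3*(-1 - 3)**(3/2))*(-2) = 1273 + (105 + 3*(-4)**(3/2))*(-2) = 1273 + (105 + 3*(-8*I))*(-2) = 1273 + (105 - 24*I)*(-2) = 1273 + (-210 + 48*I) = 1063 + 48*I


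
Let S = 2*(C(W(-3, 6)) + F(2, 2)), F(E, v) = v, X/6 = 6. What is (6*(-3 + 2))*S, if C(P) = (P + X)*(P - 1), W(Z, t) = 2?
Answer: -480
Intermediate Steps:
X = 36 (X = 6*6 = 36)
C(P) = (-1 + P)*(36 + P) (C(P) = (P + 36)*(P - 1) = (36 + P)*(-1 + P) = (-1 + P)*(36 + P))
S = 80 (S = 2*((-36 + 2² + 35*2) + 2) = 2*((-36 + 4 + 70) + 2) = 2*(38 + 2) = 2*40 = 80)
(6*(-3 + 2))*S = (6*(-3 + 2))*80 = (6*(-1))*80 = -6*80 = -480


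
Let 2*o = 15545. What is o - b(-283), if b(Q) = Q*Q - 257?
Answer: -144119/2 ≈ -72060.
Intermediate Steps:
o = 15545/2 (o = (1/2)*15545 = 15545/2 ≈ 7772.5)
b(Q) = -257 + Q**2 (b(Q) = Q**2 - 257 = -257 + Q**2)
o - b(-283) = 15545/2 - (-257 + (-283)**2) = 15545/2 - (-257 + 80089) = 15545/2 - 1*79832 = 15545/2 - 79832 = -144119/2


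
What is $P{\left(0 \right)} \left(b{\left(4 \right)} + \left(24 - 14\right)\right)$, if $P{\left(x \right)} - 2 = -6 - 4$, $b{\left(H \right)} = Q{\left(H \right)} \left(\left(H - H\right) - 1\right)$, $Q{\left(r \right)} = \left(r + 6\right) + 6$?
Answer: $48$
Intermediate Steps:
$Q{\left(r \right)} = 12 + r$ ($Q{\left(r \right)} = \left(6 + r\right) + 6 = 12 + r$)
$b{\left(H \right)} = -12 - H$ ($b{\left(H \right)} = \left(12 + H\right) \left(\left(H - H\right) - 1\right) = \left(12 + H\right) \left(0 - 1\right) = \left(12 + H\right) \left(-1\right) = -12 - H$)
$P{\left(x \right)} = -8$ ($P{\left(x \right)} = 2 - 10 = -8$)
$P{\left(0 \right)} \left(b{\left(4 \right)} + \left(24 - 14\right)\right) = - 8 \left(\left(-12 - 4\right) + \left(24 - 14\right)\right) = - 8 \left(-16 + 10\right) = \left(-8\right) \left(-6\right) = 48$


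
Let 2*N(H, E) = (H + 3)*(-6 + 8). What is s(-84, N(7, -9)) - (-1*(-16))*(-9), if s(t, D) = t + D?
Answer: 70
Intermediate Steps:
N(H, E) = 3 + H (N(H, E) = ((H + 3)*(-6 + 8))/2 = ((3 + H)*2)/2 = (6 + 2*H)/2 = 3 + H)
s(t, D) = D + t
s(-84, N(7, -9)) - (-1*(-16))*(-9) = ((3 + 7) - 84) - (-1*(-16))*(-9) = (10 - 84) - 16*(-9) = -74 - 1*(-144) = -74 + 144 = 70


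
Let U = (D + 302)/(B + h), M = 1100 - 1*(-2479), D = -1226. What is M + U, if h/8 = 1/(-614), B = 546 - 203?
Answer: 125524765/35099 ≈ 3576.3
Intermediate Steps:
B = 343
h = -4/307 (h = 8/(-614) = 8*(-1/614) = -4/307 ≈ -0.013029)
M = 3579 (M = 1100 + 2479 = 3579)
U = -94556/35099 (U = (-1226 + 302)/(343 - 4/307) = -924/105297/307 = -924*307/105297 = -94556/35099 ≈ -2.6940)
M + U = 3579 - 94556/35099 = 125524765/35099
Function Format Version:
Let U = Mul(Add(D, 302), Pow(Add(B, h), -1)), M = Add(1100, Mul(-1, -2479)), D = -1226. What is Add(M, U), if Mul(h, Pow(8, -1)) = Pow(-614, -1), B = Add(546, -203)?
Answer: Rational(125524765, 35099) ≈ 3576.3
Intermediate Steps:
B = 343
h = Rational(-4, 307) (h = Mul(8, Pow(-614, -1)) = Mul(8, Rational(-1, 614)) = Rational(-4, 307) ≈ -0.013029)
M = 3579 (M = Add(1100, 2479) = 3579)
U = Rational(-94556, 35099) (U = Mul(Add(-1226, 302), Pow(Add(343, Rational(-4, 307)), -1)) = Mul(-924, Pow(Rational(105297, 307), -1)) = Mul(-924, Rational(307, 105297)) = Rational(-94556, 35099) ≈ -2.6940)
Add(M, U) = Add(3579, Rational(-94556, 35099)) = Rational(125524765, 35099)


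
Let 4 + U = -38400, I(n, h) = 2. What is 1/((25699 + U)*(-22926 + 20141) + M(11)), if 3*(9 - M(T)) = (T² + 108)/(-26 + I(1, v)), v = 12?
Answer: 72/2547607477 ≈ 2.8262e-8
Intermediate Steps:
U = -38404 (U = -4 - 38400 = -38404)
M(T) = 21/2 + T²/72 (M(T) = 9 - (T² + 108)/(3*(-26 + 2)) = 9 - (108 + T²)/(3*(-24)) = 9 - (108 + T²)*(-1)/(3*24) = 9 - (-9/2 - T²/24)/3 = 9 + (3/2 + T²/72) = 21/2 + T²/72)
1/((25699 + U)*(-22926 + 20141) + M(11)) = 1/((25699 - 38404)*(-22926 + 20141) + (21/2 + (1/72)*11²)) = 1/(-12705*(-2785) + (21/2 + (1/72)*121)) = 1/(35383425 + (21/2 + 121/72)) = 1/(35383425 + 877/72) = 1/(2547607477/72) = 72/2547607477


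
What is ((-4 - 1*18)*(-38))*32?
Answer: 26752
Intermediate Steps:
((-4 - 1*18)*(-38))*32 = ((-4 - 18)*(-38))*32 = -22*(-38)*32 = 836*32 = 26752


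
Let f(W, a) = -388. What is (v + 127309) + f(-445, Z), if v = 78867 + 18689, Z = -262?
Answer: 224477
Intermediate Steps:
v = 97556
(v + 127309) + f(-445, Z) = (97556 + 127309) - 388 = 224865 - 388 = 224477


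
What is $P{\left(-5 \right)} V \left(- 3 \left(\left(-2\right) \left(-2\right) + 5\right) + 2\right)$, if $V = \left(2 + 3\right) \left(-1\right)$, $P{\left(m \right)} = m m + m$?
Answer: $2500$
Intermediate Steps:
$P{\left(m \right)} = m + m^{2}$ ($P{\left(m \right)} = m^{2} + m = m + m^{2}$)
$V = -5$ ($V = 5 \left(-1\right) = -5$)
$P{\left(-5 \right)} V \left(- 3 \left(\left(-2\right) \left(-2\right) + 5\right) + 2\right) = - 5 \left(1 - 5\right) \left(-5\right) \left(- 3 \left(\left(-2\right) \left(-2\right) + 5\right) + 2\right) = \left(-5\right) \left(-4\right) \left(-5\right) \left(- 3 \left(4 + 5\right) + 2\right) = 20 \left(-5\right) \left(\left(-3\right) 9 + 2\right) = - 100 \left(-27 + 2\right) = \left(-100\right) \left(-25\right) = 2500$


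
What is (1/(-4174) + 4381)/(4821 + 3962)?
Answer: 18286293/36660242 ≈ 0.49880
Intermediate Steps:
(1/(-4174) + 4381)/(4821 + 3962) = (-1/4174 + 4381)/8783 = (18286293/4174)*(1/8783) = 18286293/36660242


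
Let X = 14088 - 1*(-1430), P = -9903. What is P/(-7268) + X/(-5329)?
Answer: -60011737/38731172 ≈ -1.5494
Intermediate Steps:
X = 15518 (X = 14088 + 1430 = 15518)
P/(-7268) + X/(-5329) = -9903/(-7268) + 15518/(-5329) = -9903*(-1/7268) + 15518*(-1/5329) = 9903/7268 - 15518/5329 = -60011737/38731172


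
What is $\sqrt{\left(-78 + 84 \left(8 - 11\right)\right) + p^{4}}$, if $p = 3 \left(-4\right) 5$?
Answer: $\sqrt{12959670} \approx 3600.0$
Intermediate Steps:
$p = -60$ ($p = \left(-12\right) 5 = -60$)
$\sqrt{\left(-78 + 84 \left(8 - 11\right)\right) + p^{4}} = \sqrt{\left(-78 + 84 \left(8 - 11\right)\right) + \left(-60\right)^{4}} = \sqrt{\left(-78 + 84 \left(-3\right)\right) + 12960000} = \sqrt{\left(-78 - 252\right) + 12960000} = \sqrt{-330 + 12960000} = \sqrt{12959670}$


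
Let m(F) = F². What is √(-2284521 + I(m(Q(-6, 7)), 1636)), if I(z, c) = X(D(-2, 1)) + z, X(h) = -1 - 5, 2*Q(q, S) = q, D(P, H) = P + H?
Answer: I*√2284518 ≈ 1511.5*I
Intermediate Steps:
D(P, H) = H + P
Q(q, S) = q/2
X(h) = -6
I(z, c) = -6 + z
√(-2284521 + I(m(Q(-6, 7)), 1636)) = √(-2284521 + (-6 + ((½)*(-6))²)) = √(-2284521 + (-6 + (-3)²)) = √(-2284521 + (-6 + 9)) = √(-2284521 + 3) = √(-2284518) = I*√2284518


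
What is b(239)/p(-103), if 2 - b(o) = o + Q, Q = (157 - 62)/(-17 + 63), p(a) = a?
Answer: 10997/4738 ≈ 2.3210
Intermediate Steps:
Q = 95/46 ≈ 2.0652
b(o) = -3/46 - o (b(o) = 2 - (o + 95/46) = 2 - (95/46 + o) = 2 + (-95/46 - o) = -3/46 - o)
b(239)/p(-103) = (-3/46 - 1*239)/(-103) = (-3/46 - 239)*(-1/103) = -10997/46*(-1/103) = 10997/4738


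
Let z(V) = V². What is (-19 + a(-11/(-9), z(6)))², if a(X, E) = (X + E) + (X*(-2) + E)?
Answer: 217156/81 ≈ 2680.9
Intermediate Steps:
a(X, E) = -X + 2*E (a(X, E) = (E + X) + (-2*X + E) = (E + X) + (E - 2*X) = -X + 2*E)
(-19 + a(-11/(-9), z(6)))² = (-19 + (-(-11)/(-9) + 2*6²))² = (-19 + (-(-11)*(-1)/9 + 2*36))² = (-19 + (-1*11/9 + 72))² = (-19 + (-11/9 + 72))² = (-19 + 637/9)² = (466/9)² = 217156/81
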